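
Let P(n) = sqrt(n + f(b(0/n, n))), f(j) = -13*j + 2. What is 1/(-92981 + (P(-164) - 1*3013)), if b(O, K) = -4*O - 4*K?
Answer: -47997/4607428363 - I*sqrt(8690)/9214856726 ≈ -1.0417e-5 - 1.0116e-8*I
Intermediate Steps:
b(O, K) = -4*K - 4*O
f(j) = 2 - 13*j
P(n) = sqrt(2 + 53*n) (P(n) = sqrt(n + (2 - 13*(-4*n - 0/n))) = sqrt(n + (2 - 13*(-4*n - 4*0))) = sqrt(n + (2 - 13*(-4*n + 0))) = sqrt(n + (2 - (-52)*n)) = sqrt(n + (2 + 52*n)) = sqrt(2 + 53*n))
1/(-92981 + (P(-164) - 1*3013)) = 1/(-92981 + (sqrt(2 + 53*(-164)) - 1*3013)) = 1/(-92981 + (sqrt(2 - 8692) - 3013)) = 1/(-92981 + (sqrt(-8690) - 3013)) = 1/(-92981 + (I*sqrt(8690) - 3013)) = 1/(-92981 + (-3013 + I*sqrt(8690))) = 1/(-95994 + I*sqrt(8690))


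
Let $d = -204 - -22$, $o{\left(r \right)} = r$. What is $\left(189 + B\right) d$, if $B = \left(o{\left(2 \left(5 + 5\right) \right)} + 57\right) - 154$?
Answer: $-20384$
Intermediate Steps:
$d = -182$ ($d = -204 + 22 = -182$)
$B = -77$ ($B = \left(2 \left(5 + 5\right) + 57\right) - 154 = \left(2 \cdot 10 + 57\right) - 154 = \left(20 + 57\right) - 154 = 77 - 154 = -77$)
$\left(189 + B\right) d = \left(189 - 77\right) \left(-182\right) = 112 \left(-182\right) = -20384$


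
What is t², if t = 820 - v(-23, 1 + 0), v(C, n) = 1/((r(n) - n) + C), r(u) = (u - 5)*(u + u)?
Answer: 688590081/1024 ≈ 6.7245e+5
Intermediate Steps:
r(u) = 2*u*(-5 + u) (r(u) = (-5 + u)*(2*u) = 2*u*(-5 + u))
v(C, n) = 1/(C - n + 2*n*(-5 + n)) (v(C, n) = 1/((2*n*(-5 + n) - n) + C) = 1/((-n + 2*n*(-5 + n)) + C) = 1/(C - n + 2*n*(-5 + n)))
t = 26241/32 (t = 820 - 1/(-23 - (1 + 0) + 2*(1 + 0)*(-5 + (1 + 0))) = 820 - 1/(-23 - 1*1 + 2*1*(-5 + 1)) = 820 - 1/(-23 - 1 + 2*1*(-4)) = 820 - 1/(-23 - 1 - 8) = 820 - 1/(-32) = 820 - 1*(-1/32) = 820 + 1/32 = 26241/32 ≈ 820.03)
t² = (26241/32)² = 688590081/1024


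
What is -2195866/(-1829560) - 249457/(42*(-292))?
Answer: 60415831193/2804715480 ≈ 21.541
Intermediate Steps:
-2195866/(-1829560) - 249457/(42*(-292)) = -2195866*(-1/1829560) - 249457/(-12264) = 1097933/914780 - 249457*(-1/12264) = 1097933/914780 + 249457/12264 = 60415831193/2804715480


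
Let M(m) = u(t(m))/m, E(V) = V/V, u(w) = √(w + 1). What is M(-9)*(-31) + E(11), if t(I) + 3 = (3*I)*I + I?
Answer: 1 + 62*√58/9 ≈ 53.464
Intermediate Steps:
t(I) = -3 + I + 3*I² (t(I) = -3 + ((3*I)*I + I) = -3 + (3*I² + I) = -3 + (I + 3*I²) = -3 + I + 3*I²)
u(w) = √(1 + w)
E(V) = 1
M(m) = √(-2 + m + 3*m²)/m (M(m) = √(1 + (-3 + m + 3*m²))/m = √(-2 + m + 3*m²)/m)
M(-9)*(-31) + E(11) = (√(-2 - 9 + 3*(-9)²)/(-9))*(-31) + 1 = -√(-2 - 9 + 3*81)/9*(-31) + 1 = -√(-2 - 9 + 243)/9*(-31) + 1 = -2*√58/9*(-31) + 1 = 62*√58/9 + 1 = 1 + 62*√58/9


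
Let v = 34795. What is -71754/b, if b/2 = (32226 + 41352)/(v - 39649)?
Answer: 29024493/12263 ≈ 2366.8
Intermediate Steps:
b = -24526/809 (b = 2*((32226 + 41352)/(34795 - 39649)) = 2*(73578/(-4854)) = 2*(73578*(-1/4854)) = 2*(-12263/809) = -24526/809 ≈ -30.316)
-71754/b = -71754/(-24526/809) = -71754*(-809/24526) = 29024493/12263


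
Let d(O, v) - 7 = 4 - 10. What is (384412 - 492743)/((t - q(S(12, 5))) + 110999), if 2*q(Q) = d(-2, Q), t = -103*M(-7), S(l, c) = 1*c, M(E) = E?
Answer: -216662/223439 ≈ -0.96967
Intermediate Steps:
S(l, c) = c
d(O, v) = 1 (d(O, v) = 7 + (4 - 10) = 7 - 6 = 1)
t = 721 (t = -103*(-7) = 721)
q(Q) = 1/2 (q(Q) = (1/2)*1 = 1/2)
(384412 - 492743)/((t - q(S(12, 5))) + 110999) = (384412 - 492743)/((721 - 1*1/2) + 110999) = -108331/((721 - 1/2) + 110999) = -108331/(1441/2 + 110999) = -108331/223439/2 = -108331*2/223439 = -216662/223439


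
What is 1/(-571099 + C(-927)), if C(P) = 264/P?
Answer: -309/176469679 ≈ -1.7510e-6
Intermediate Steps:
1/(-571099 + C(-927)) = 1/(-571099 + 264/(-927)) = 1/(-571099 + 264*(-1/927)) = 1/(-571099 - 88/309) = 1/(-176469679/309) = -309/176469679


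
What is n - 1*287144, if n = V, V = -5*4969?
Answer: -311989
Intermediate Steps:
V = -24845
n = -24845
n - 1*287144 = -24845 - 1*287144 = -24845 - 287144 = -311989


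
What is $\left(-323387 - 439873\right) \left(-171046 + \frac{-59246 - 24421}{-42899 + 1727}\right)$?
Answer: $\frac{447920545893225}{3431} \approx 1.3055 \cdot 10^{11}$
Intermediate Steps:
$\left(-323387 - 439873\right) \left(-171046 + \frac{-59246 - 24421}{-42899 + 1727}\right) = - 763260 \left(-171046 - \frac{83667}{-41172}\right) = - 763260 \left(-171046 - - \frac{27889}{13724}\right) = - 763260 \left(-171046 + \frac{27889}{13724}\right) = \left(-763260\right) \left(- \frac{2347407415}{13724}\right) = \frac{447920545893225}{3431}$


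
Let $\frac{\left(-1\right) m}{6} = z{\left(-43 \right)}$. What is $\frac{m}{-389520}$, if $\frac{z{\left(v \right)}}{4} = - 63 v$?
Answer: $\frac{903}{5410} \approx 0.16691$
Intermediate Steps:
$z{\left(v \right)} = - 252 v$ ($z{\left(v \right)} = 4 \left(- 63 v\right) = - 252 v$)
$m = -65016$ ($m = - 6 \left(\left(-252\right) \left(-43\right)\right) = \left(-6\right) 10836 = -65016$)
$\frac{m}{-389520} = - \frac{65016}{-389520} = \left(-65016\right) \left(- \frac{1}{389520}\right) = \frac{903}{5410}$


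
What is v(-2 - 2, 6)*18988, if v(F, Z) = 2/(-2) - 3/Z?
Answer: -28482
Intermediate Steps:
v(F, Z) = -1 - 3/Z (v(F, Z) = 2*(-1/2) - 3/Z = -1 - 3/Z)
v(-2 - 2, 6)*18988 = ((-3 - 1*6)/6)*18988 = ((-3 - 6)/6)*18988 = ((1/6)*(-9))*18988 = -3/2*18988 = -28482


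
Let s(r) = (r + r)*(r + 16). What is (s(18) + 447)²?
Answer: 2792241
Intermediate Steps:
s(r) = 2*r*(16 + r) (s(r) = (2*r)*(16 + r) = 2*r*(16 + r))
(s(18) + 447)² = (2*18*(16 + 18) + 447)² = (2*18*34 + 447)² = (1224 + 447)² = 1671² = 2792241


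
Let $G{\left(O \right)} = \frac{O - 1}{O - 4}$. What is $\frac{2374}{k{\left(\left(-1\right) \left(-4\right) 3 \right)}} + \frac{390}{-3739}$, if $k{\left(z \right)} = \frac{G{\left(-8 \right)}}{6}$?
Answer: $\frac{71010698}{3739} \approx 18992.0$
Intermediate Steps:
$G{\left(O \right)} = \frac{-1 + O}{-4 + O}$
$k{\left(z \right)} = \frac{1}{8}$ ($k{\left(z \right)} = \frac{\frac{1}{-4 - 8} \left(-1 - 8\right)}{6} = \frac{1}{-12} \left(-9\right) \frac{1}{6} = \left(- \frac{1}{12}\right) \left(-9\right) \frac{1}{6} = \frac{3}{4} \cdot \frac{1}{6} = \frac{1}{8}$)
$\frac{2374}{k{\left(\left(-1\right) \left(-4\right) 3 \right)}} + \frac{390}{-3739} = 2374 \frac{1}{\frac{1}{8}} + \frac{390}{-3739} = 2374 \cdot 8 + 390 \left(- \frac{1}{3739}\right) = 18992 - \frac{390}{3739} = \frac{71010698}{3739}$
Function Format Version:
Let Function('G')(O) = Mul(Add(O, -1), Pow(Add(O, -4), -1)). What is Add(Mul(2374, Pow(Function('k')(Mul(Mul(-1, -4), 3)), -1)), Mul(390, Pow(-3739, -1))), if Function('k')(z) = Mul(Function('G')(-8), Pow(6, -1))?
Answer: Rational(71010698, 3739) ≈ 18992.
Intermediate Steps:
Function('G')(O) = Mul(Pow(Add(-4, O), -1), Add(-1, O)) (Function('G')(O) = Mul(Add(-1, O), Pow(Add(-4, O), -1)) = Mul(Pow(Add(-4, O), -1), Add(-1, O)))
Function('k')(z) = Rational(1, 8) (Function('k')(z) = Mul(Mul(Pow(Add(-4, -8), -1), Add(-1, -8)), Pow(6, -1)) = Mul(Mul(Pow(-12, -1), -9), Rational(1, 6)) = Mul(Mul(Rational(-1, 12), -9), Rational(1, 6)) = Mul(Rational(3, 4), Rational(1, 6)) = Rational(1, 8))
Add(Mul(2374, Pow(Function('k')(Mul(Mul(-1, -4), 3)), -1)), Mul(390, Pow(-3739, -1))) = Add(Mul(2374, Pow(Rational(1, 8), -1)), Mul(390, Pow(-3739, -1))) = Add(Mul(2374, 8), Mul(390, Rational(-1, 3739))) = Add(18992, Rational(-390, 3739)) = Rational(71010698, 3739)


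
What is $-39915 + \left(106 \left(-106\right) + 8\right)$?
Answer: $-51143$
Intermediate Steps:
$-39915 + \left(106 \left(-106\right) + 8\right) = -39915 + \left(-11236 + 8\right) = -39915 - 11228 = -51143$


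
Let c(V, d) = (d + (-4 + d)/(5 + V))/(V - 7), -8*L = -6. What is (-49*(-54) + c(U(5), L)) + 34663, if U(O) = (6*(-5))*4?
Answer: 1089795711/29210 ≈ 37309.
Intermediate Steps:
L = 3/4 (L = -1/8*(-6) = 3/4 ≈ 0.75000)
U(O) = -120 (U(O) = -30*4 = -120)
c(V, d) = (d + (-4 + d)/(5 + V))/(-7 + V)
(-49*(-54) + c(U(5), L)) + 34663 = (-49*(-54) + (4 - 6*3/4 - 1*(-120)*3/4)/(35 - 1*(-120)**2 + 2*(-120))) + 34663 = (2646 + (4 - 9/2 + 90)/(35 - 1*14400 - 240)) + 34663 = (2646 + (179/2)/(35 - 14400 - 240)) + 34663 = (2646 + (179/2)/(-14605)) + 34663 = (2646 - 1/14605*179/2) + 34663 = (2646 - 179/29210) + 34663 = 77289481/29210 + 34663 = 1089795711/29210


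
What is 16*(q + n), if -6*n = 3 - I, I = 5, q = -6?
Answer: -272/3 ≈ -90.667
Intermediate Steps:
n = 1/3 (n = -(3 - 1*5)/6 = -(3 - 5)/6 = -1/6*(-2) = 1/3 ≈ 0.33333)
16*(q + n) = 16*(-6 + 1/3) = 16*(-17/3) = -272/3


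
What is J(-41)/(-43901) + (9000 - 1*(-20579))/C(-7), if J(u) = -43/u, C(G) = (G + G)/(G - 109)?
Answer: 3087946380361/12599587 ≈ 2.4508e+5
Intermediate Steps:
C(G) = 2*G/(-109 + G) (C(G) = (2*G)/(-109 + G) = 2*G/(-109 + G))
J(-41)/(-43901) + (9000 - 1*(-20579))/C(-7) = -43/(-41)/(-43901) + (9000 - 1*(-20579))/((2*(-7)/(-109 - 7))) = -43*(-1/41)*(-1/43901) + (9000 + 20579)/((2*(-7)/(-116))) = (43/41)*(-1/43901) + 29579/((2*(-7)*(-1/116))) = -43/1799941 + 29579/(7/58) = -43/1799941 + 29579*(58/7) = -43/1799941 + 1715582/7 = 3087946380361/12599587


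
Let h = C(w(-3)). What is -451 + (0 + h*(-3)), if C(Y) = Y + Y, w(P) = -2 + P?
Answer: -421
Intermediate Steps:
C(Y) = 2*Y
h = -10 (h = 2*(-2 - 3) = 2*(-5) = -10)
-451 + (0 + h*(-3)) = -451 + (0 - 10*(-3)) = -451 + (0 + 30) = -451 + 30 = -421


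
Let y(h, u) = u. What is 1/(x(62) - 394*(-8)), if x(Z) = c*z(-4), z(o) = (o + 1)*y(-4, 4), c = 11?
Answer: 1/3020 ≈ 0.00033113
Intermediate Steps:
z(o) = 4 + 4*o (z(o) = (o + 1)*4 = (1 + o)*4 = 4 + 4*o)
x(Z) = -132 (x(Z) = 11*(4 + 4*(-4)) = 11*(4 - 16) = 11*(-12) = -132)
1/(x(62) - 394*(-8)) = 1/(-132 - 394*(-8)) = 1/(-132 + 3152) = 1/3020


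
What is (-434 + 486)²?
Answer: 2704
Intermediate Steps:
(-434 + 486)² = 52² = 2704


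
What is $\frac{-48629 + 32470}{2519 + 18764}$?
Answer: $- \frac{16159}{21283} \approx -0.75924$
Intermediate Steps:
$\frac{-48629 + 32470}{2519 + 18764} = - \frac{16159}{21283}$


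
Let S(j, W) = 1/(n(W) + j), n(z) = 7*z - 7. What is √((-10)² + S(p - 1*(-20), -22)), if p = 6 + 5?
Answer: √1689870/130 ≈ 9.9996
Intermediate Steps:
n(z) = -7 + 7*z
p = 11
S(j, W) = 1/(-7 + j + 7*W) (S(j, W) = 1/((-7 + 7*W) + j) = 1/(-7 + j + 7*W))
√((-10)² + S(p - 1*(-20), -22)) = √((-10)² + 1/(-7 + (11 - 1*(-20)) + 7*(-22))) = √(100 + 1/(-7 + (11 + 20) - 154)) = √(100 + 1/(-7 + 31 - 154)) = √(100 + 1/(-130)) = √(100 - 1/130) = √(12999/130) = √1689870/130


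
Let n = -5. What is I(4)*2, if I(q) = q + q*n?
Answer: -32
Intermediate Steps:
I(q) = -4*q (I(q) = q + q*(-5) = q - 5*q = -4*q)
I(4)*2 = -4*4*2 = -16*2 = -32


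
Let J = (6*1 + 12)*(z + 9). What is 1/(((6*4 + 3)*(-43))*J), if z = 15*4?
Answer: -1/1441962 ≈ -6.9350e-7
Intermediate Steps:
z = 60
J = 1242 (J = (6*1 + 12)*(60 + 9) = (6 + 12)*69 = 18*69 = 1242)
1/(((6*4 + 3)*(-43))*J) = 1/(((6*4 + 3)*(-43))*1242) = 1/(((24 + 3)*(-43))*1242) = 1/((27*(-43))*1242) = 1/(-1161*1242) = 1/(-1441962) = -1/1441962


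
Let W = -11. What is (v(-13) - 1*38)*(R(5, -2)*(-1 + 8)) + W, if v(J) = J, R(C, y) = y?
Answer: 703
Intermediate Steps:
(v(-13) - 1*38)*(R(5, -2)*(-1 + 8)) + W = (-13 - 1*38)*(-2*(-1 + 8)) - 11 = (-13 - 38)*(-2*7) - 11 = -51*(-14) - 11 = 714 - 11 = 703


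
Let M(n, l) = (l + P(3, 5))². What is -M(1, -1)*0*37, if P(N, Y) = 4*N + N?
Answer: 0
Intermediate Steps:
P(N, Y) = 5*N
M(n, l) = (15 + l)² (M(n, l) = (l + 5*3)² = (l + 15)² = (15 + l)²)
-M(1, -1)*0*37 = -(15 - 1)²*0*37 = -14²*0*37 = -196*0*37 = -0*37 = -1*0 = 0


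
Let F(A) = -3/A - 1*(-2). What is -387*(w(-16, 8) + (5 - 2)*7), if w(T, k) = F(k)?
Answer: -70047/8 ≈ -8755.9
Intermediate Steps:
F(A) = 2 - 3/A (F(A) = -3/A + 2 = 2 - 3/A)
w(T, k) = 2 - 3/k
-387*(w(-16, 8) + (5 - 2)*7) = -387*((2 - 3/8) + (5 - 2)*7) = -387*((2 - 3*1/8) + 3*7) = -387*((2 - 3/8) + 21) = -387*(13/8 + 21) = -387*181/8 = -70047/8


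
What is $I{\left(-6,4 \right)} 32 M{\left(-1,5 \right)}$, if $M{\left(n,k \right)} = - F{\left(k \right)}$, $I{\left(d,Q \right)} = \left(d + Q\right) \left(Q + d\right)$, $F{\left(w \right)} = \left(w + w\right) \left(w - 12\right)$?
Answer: $8960$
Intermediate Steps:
$F{\left(w \right)} = 2 w \left(-12 + w\right)$ ($F{\left(w \right)} = 2 w \left(w - 12\right) = 2 w \left(-12 + w\right)$)
$I{\left(d,Q \right)} = \left(Q + d\right)^{2}$ ($I{\left(d,Q \right)} = \left(Q + d\right) \left(Q + d\right) = \left(Q + d\right)^{2}$)
$M{\left(n,k \right)} = - 2 k \left(-12 + k\right)$
$I{\left(-6,4 \right)} 32 M{\left(-1,5 \right)} = \left(4 - 6\right)^{2} \cdot 32 \cdot 2 \cdot 5 \left(12 - 5\right) = \left(-2\right)^{2} \cdot 32 \cdot 2 \cdot 5 \left(12 - 5\right) = 4 \cdot 32 \cdot 2 \cdot 5 \cdot 7 = 128 \cdot 70 = 8960$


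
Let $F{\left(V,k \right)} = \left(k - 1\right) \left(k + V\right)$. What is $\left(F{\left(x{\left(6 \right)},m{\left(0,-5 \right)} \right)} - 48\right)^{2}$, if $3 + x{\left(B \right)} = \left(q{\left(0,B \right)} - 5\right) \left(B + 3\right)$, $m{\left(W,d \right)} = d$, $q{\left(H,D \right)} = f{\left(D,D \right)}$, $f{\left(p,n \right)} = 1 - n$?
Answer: $291600$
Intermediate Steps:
$q{\left(H,D \right)} = 1 - D$
$x{\left(B \right)} = -3 + \left(-4 - B\right) \left(3 + B\right)$ ($x{\left(B \right)} = -3 + \left(\left(1 - B\right) - 5\right) \left(B + 3\right) = -3 + \left(-4 - B\right) \left(3 + B\right)$)
$F{\left(V,k \right)} = \left(-1 + k\right) \left(V + k\right)$
$\left(F{\left(x{\left(6 \right)},m{\left(0,-5 \right)} \right)} - 48\right)^{2} = \left(\left(\left(-5\right)^{2} - \left(-15 - 6^{2} - 42\right) - -5 + \left(-15 - 6^{2} - 42\right) \left(-5\right)\right) - 48\right)^{2} = \left(\left(25 - \left(-15 - 36 - 42\right) + 5 + \left(-15 - 36 - 42\right) \left(-5\right)\right) - 48\right)^{2} = \left(\left(25 - -93 + 5 - -465\right) - 48\right)^{2} = \left(\left(25 + 93 + 5 + 465\right) - 48\right)^{2} = \left(588 - 48\right)^{2} = 540^{2} = 291600$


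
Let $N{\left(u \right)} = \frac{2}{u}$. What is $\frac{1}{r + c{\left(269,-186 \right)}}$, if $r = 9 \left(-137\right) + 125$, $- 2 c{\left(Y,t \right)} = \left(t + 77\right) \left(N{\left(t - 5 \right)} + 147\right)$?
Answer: $\frac{382}{2636919} \approx 0.00014487$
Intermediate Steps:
$c{\left(Y,t \right)} = - \frac{\left(77 + t\right) \left(147 + \frac{2}{-5 + t}\right)}{2}$ ($c{\left(Y,t \right)} = - \frac{\left(t + 77\right) \left(\frac{2}{t - 5} + 147\right)}{2} = - \frac{\left(77 + t\right) \left(\frac{2}{-5 + t} + 147\right)}{2} = - \frac{\left(77 + t\right) \left(147 + \frac{2}{-5 + t}\right)}{2}$)
$r = -1108$ ($r = -1233 + 125 = -1108$)
$\frac{1}{r + c{\left(269,-186 \right)}} = \frac{1}{-1108 + \frac{56441 - -1968996 - 147 \left(-186\right)^{2}}{2 \left(-5 - 186\right)}} = \frac{1}{-1108 + \frac{56441 + 1968996 - 5085612}{2 \left(-191\right)}} = \frac{1}{-1108 + \frac{1}{2} \left(- \frac{1}{191}\right) \left(56441 + 1968996 - 5085612\right)} = \frac{1}{-1108 + \frac{1}{2} \left(- \frac{1}{191}\right) \left(-3060175\right)} = \frac{1}{-1108 + \frac{3060175}{382}} = \frac{1}{\frac{2636919}{382}} = \frac{382}{2636919}$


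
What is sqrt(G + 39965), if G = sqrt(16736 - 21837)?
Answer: sqrt(39965 + I*sqrt(5101)) ≈ 199.91 + 0.179*I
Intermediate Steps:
G = I*sqrt(5101) (G = sqrt(-5101) = I*sqrt(5101) ≈ 71.421*I)
sqrt(G + 39965) = sqrt(I*sqrt(5101) + 39965) = sqrt(39965 + I*sqrt(5101))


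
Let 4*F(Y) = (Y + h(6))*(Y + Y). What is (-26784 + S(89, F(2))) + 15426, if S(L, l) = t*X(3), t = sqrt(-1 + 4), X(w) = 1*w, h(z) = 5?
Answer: -11358 + 3*sqrt(3) ≈ -11353.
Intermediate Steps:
X(w) = w
t = sqrt(3) ≈ 1.7320
F(Y) = Y*(5 + Y)/2 (F(Y) = ((Y + 5)*(Y + Y))/4 = ((5 + Y)*(2*Y))/4 = (2*Y*(5 + Y))/4 = Y*(5 + Y)/2)
S(L, l) = 3*sqrt(3) (S(L, l) = sqrt(3)*3 = 3*sqrt(3))
(-26784 + S(89, F(2))) + 15426 = (-26784 + 3*sqrt(3)) + 15426 = -11358 + 3*sqrt(3)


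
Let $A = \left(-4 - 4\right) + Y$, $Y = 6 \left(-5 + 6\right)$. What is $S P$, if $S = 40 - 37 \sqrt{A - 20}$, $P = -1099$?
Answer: $-43960 + 40663 i \sqrt{22} \approx -43960.0 + 1.9073 \cdot 10^{5} i$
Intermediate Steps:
$Y = 6$ ($Y = 6 \cdot 1 = 6$)
$A = -2$ ($A = \left(-4 - 4\right) + 6 = -8 + 6 = -2$)
$S = 40 - 37 i \sqrt{22}$ ($S = 40 - 37 \sqrt{-2 - 20} = 40 - 37 \sqrt{-22} = 40 - 37 i \sqrt{22} \approx 40.0 - 173.55 i$)
$S P = \left(40 - 37 i \sqrt{22}\right) \left(-1099\right) = -43960 + 40663 i \sqrt{22}$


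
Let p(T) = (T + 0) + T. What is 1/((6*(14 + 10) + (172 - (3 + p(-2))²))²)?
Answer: 1/99225 ≈ 1.0078e-5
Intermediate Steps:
p(T) = 2*T (p(T) = T + T = 2*T)
1/((6*(14 + 10) + (172 - (3 + p(-2))²))²) = 1/((6*(14 + 10) + (172 - (3 + 2*(-2))²))²) = 1/((6*24 + (172 - (3 - 4)²))²) = 1/((144 + (172 - 1*(-1)²))²) = 1/((144 + (172 - 1*1))²) = 1/((144 + (172 - 1))²) = 1/((144 + 171)²) = 1/(315²) = 1/99225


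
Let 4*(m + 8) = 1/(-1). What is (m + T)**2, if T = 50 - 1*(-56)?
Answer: 152881/16 ≈ 9555.1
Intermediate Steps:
T = 106 (T = 50 + 56 = 106)
m = -33/4 (m = -8 + (1/4)/(-1) = -8 + (1/4)*(-1) = -8 - 1/4 = -33/4 ≈ -8.2500)
(m + T)**2 = (-33/4 + 106)**2 = (391/4)**2 = 152881/16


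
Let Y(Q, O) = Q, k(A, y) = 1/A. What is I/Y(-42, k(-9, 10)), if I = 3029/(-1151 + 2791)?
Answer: -3029/68880 ≈ -0.043975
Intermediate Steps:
I = 3029/1640 ≈ 1.8470
I/Y(-42, k(-9, 10)) = (3029/1640)/(-42) = (3029/1640)*(-1/42) = -3029/68880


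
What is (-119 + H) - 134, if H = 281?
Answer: 28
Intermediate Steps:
(-119 + H) - 134 = (-119 + 281) - 134 = 162 - 134 = 28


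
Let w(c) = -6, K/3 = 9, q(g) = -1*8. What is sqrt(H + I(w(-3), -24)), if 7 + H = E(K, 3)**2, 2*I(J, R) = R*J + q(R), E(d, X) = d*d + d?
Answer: sqrt(571597) ≈ 756.04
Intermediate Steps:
q(g) = -8
K = 27 (K = 3*9 = 27)
E(d, X) = d + d**2 (E(d, X) = d**2 + d = d + d**2)
I(J, R) = -4 + J*R/2 (I(J, R) = (R*J - 8)/2 = (J*R - 8)/2 = (-8 + J*R)/2 = -4 + J*R/2)
H = 571529 (H = -7 + (27*(1 + 27))**2 = -7 + (27*28)**2 = -7 + 756**2 = -7 + 571536 = 571529)
sqrt(H + I(w(-3), -24)) = sqrt(571529 + (-4 + (1/2)*(-6)*(-24))) = sqrt(571529 + (-4 + 72)) = sqrt(571529 + 68) = sqrt(571597)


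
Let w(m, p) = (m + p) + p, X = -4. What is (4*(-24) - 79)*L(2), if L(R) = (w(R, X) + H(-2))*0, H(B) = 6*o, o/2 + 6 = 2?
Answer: 0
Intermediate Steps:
o = -8 (o = -12 + 2*2 = -12 + 4 = -8)
w(m, p) = m + 2*p
H(B) = -48 (H(B) = 6*(-8) = -48)
L(R) = 0 (L(R) = ((R + 2*(-4)) - 48)*0 = ((R - 8) - 48)*0 = ((-8 + R) - 48)*0 = (-56 + R)*0 = 0)
(4*(-24) - 79)*L(2) = (4*(-24) - 79)*0 = (-96 - 79)*0 = -175*0 = 0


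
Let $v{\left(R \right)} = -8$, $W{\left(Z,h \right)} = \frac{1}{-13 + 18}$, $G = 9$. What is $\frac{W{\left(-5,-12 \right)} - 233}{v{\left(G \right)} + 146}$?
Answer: $- \frac{194}{115} \approx -1.687$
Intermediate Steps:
$W{\left(Z,h \right)} = \frac{1}{5}$
$\frac{W{\left(-5,-12 \right)} - 233}{v{\left(G \right)} + 146} = \frac{\frac{1}{5} - 233}{-8 + 146} = - \frac{1164}{5 \cdot 138} = \left(- \frac{1164}{5}\right) \frac{1}{138} = - \frac{194}{115}$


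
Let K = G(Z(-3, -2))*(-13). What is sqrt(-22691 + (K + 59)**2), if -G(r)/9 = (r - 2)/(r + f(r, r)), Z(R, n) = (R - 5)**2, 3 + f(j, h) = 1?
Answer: sqrt(8285) ≈ 91.022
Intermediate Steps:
f(j, h) = -2 (f(j, h) = -3 + 1 = -2)
Z(R, n) = (-5 + R)**2
G(r) = -9 (G(r) = -9*(r - 2)/(r - 2) = -9*(-2 + r)/(-2 + r) = -9*1 = -9)
K = 117 (K = -9*(-13) = 117)
sqrt(-22691 + (K + 59)**2) = sqrt(-22691 + (117 + 59)**2) = sqrt(-22691 + 176**2) = sqrt(-22691 + 30976) = sqrt(8285)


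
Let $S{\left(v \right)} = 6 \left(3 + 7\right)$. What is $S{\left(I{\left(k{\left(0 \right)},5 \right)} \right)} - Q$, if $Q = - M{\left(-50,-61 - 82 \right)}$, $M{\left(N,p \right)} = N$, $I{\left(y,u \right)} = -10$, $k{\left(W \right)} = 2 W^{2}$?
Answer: $10$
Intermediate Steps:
$S{\left(v \right)} = 60$ ($S{\left(v \right)} = 6 \cdot 10 = 60$)
$Q = 50$ ($Q = \left(-1\right) \left(-50\right) = 50$)
$S{\left(I{\left(k{\left(0 \right)},5 \right)} \right)} - Q = 60 - 50 = 10$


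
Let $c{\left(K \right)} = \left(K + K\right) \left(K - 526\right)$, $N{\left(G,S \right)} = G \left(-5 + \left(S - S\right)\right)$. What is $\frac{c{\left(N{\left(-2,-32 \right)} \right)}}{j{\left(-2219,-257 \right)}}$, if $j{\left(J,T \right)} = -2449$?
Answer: $\frac{10320}{2449} \approx 4.214$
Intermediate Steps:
$N{\left(G,S \right)} = - 5 G$ ($N{\left(G,S \right)} = G \left(-5 + 0\right) = G \left(-5\right) = - 5 G$)
$c{\left(K \right)} = 2 K \left(-526 + K\right)$
$\frac{c{\left(N{\left(-2,-32 \right)} \right)}}{j{\left(-2219,-257 \right)}} = \frac{2 \left(\left(-5\right) \left(-2\right)\right) \left(-526 - -10\right)}{-2449} = 2 \cdot 10 \left(-526 + 10\right) \left(- \frac{1}{2449}\right) = 2 \cdot 10 \left(-516\right) \left(- \frac{1}{2449}\right) = \left(-10320\right) \left(- \frac{1}{2449}\right) = \frac{10320}{2449}$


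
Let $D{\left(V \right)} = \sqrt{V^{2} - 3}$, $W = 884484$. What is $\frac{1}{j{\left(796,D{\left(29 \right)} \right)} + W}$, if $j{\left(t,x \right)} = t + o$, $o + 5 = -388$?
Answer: $\frac{1}{884887} \approx 1.1301 \cdot 10^{-6}$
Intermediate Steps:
$o = -393$ ($o = -5 - 388 = -393$)
$D{\left(V \right)} = \sqrt{-3 + V^{2}}$
$j{\left(t,x \right)} = -393 + t$ ($j{\left(t,x \right)} = t - 393 = -393 + t$)
$\frac{1}{j{\left(796,D{\left(29 \right)} \right)} + W} = \frac{1}{\left(-393 + 796\right) + 884484} = \frac{1}{403 + 884484} = \frac{1}{884887}$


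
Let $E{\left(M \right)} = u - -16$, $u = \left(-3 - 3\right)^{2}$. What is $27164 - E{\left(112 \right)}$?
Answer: $27112$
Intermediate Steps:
$u = 36$ ($u = \left(-6\right)^{2} = 36$)
$E{\left(M \right)} = 52$ ($E{\left(M \right)} = 36 - -16 = 36 + 16 = 52$)
$27164 - E{\left(112 \right)} = 27164 - 52 = 27112$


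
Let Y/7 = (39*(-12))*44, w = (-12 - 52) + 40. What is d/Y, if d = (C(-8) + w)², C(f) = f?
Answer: -64/9009 ≈ -0.0071040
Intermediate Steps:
w = -24 (w = -64 + 40 = -24)
d = 1024 (d = (-8 - 24)² = (-32)² = 1024)
Y = -144144 (Y = 7*((39*(-12))*44) = 7*(-468*44) = 7*(-20592) = -144144)
d/Y = 1024/(-144144) = 1024*(-1/144144) = -64/9009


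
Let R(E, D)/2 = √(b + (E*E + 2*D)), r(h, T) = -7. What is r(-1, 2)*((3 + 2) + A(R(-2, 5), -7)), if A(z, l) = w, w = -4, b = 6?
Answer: -7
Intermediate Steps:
R(E, D) = 2*√(6 + E² + 2*D) (R(E, D) = 2*√(6 + (E*E + 2*D)) = 2*√(6 + (E² + 2*D)) = 2*√(6 + E² + 2*D))
A(z, l) = -4
r(-1, 2)*((3 + 2) + A(R(-2, 5), -7)) = -7*((3 + 2) - 4) = -7*(5 - 4) = -7*1 = -7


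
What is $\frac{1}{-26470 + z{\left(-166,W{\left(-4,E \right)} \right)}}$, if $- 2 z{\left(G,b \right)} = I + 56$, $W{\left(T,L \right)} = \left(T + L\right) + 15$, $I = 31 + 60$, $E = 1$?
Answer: $- \frac{2}{53087} \approx -3.7674 \cdot 10^{-5}$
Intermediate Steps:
$I = 91$
$W{\left(T,L \right)} = 15 + L + T$ ($W{\left(T,L \right)} = \left(L + T\right) + 15 = 15 + L + T$)
$z{\left(G,b \right)} = - \frac{147}{2}$ ($z{\left(G,b \right)} = - \frac{91 + 56}{2} = \left(- \frac{1}{2}\right) 147 = - \frac{147}{2}$)
$\frac{1}{-26470 + z{\left(-166,W{\left(-4,E \right)} \right)}} = \frac{1}{-26470 - \frac{147}{2}} = \frac{1}{- \frac{53087}{2}} = - \frac{2}{53087}$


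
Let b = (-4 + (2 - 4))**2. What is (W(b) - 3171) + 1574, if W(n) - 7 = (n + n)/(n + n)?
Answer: -1589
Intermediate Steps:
b = 36 (b = (-4 - 2)**2 = (-6)**2 = 36)
W(n) = 8 (W(n) = 7 + (n + n)/(n + n) = 7 + (2*n)/((2*n)) = 7 + (2*n)*(1/(2*n)) = 7 + 1 = 8)
(W(b) - 3171) + 1574 = (8 - 3171) + 1574 = -3163 + 1574 = -1589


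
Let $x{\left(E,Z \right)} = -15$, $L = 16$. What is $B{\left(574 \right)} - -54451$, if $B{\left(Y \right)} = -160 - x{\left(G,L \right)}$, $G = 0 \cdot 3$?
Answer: $54306$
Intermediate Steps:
$G = 0$
$B{\left(Y \right)} = -145$ ($B{\left(Y \right)} = -160 - -15 = -160 + 15 = -145$)
$B{\left(574 \right)} - -54451 = -145 - -54451 = -145 + 54451 = 54306$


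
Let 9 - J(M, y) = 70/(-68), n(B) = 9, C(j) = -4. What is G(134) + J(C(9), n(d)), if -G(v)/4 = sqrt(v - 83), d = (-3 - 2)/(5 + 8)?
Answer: 341/34 - 4*sqrt(51) ≈ -18.536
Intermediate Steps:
d = -5/13 ≈ -0.38462
G(v) = -4*sqrt(-83 + v) (G(v) = -4*sqrt(v - 83) = -4*sqrt(-83 + v))
J(M, y) = 341/34 (J(M, y) = 9 - 70/(-68) = 9 - 70*(-1)/68 = 9 - 1*(-35/34) = 9 + 35/34 = 341/34)
G(134) + J(C(9), n(d)) = -4*sqrt(-83 + 134) + 341/34 = -4*sqrt(51) + 341/34 = 341/34 - 4*sqrt(51)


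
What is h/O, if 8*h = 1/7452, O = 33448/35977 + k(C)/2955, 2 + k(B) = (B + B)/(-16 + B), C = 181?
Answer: 1949053975/108034524539136 ≈ 1.8041e-5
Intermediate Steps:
k(B) = -2 + 2*B/(-16 + B) (k(B) = -2 + (B + B)/(-16 + B) = -2 + (2*B)/(-16 + B) = -2 + 2*B/(-16 + B))
O = 16309559864/17541485775 (O = 33448/35977 + (32/(-16 + 181))/2955 = 33448*(1/35977) + (32/165)*(1/2955) = 33448/35977 + (32*(1/165))*(1/2955) = 33448/35977 + (32/165)*(1/2955) = 33448/35977 + 32/487575 = 16309559864/17541485775 ≈ 0.92977)
h = 1/59616 (h = (⅛)/7452 = (⅛)*(1/7452) = 1/59616 ≈ 1.6774e-5)
h/O = 1/(59616*(16309559864/17541485775)) = (1/59616)*(17541485775/16309559864) = 1949053975/108034524539136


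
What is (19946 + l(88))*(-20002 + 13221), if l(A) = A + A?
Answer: -136447282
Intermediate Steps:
l(A) = 2*A
(19946 + l(88))*(-20002 + 13221) = (19946 + 2*88)*(-20002 + 13221) = (19946 + 176)*(-6781) = 20122*(-6781) = -136447282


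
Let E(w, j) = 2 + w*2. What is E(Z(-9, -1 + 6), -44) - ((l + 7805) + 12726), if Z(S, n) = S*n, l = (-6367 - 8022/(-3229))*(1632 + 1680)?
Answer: 67998402801/3229 ≈ 2.1059e+7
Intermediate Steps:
l = -68064981552/3229 (l = (-6367 - 8022*(-1/3229))*3312 = (-6367 + 8022/3229)*3312 = -20551021/3229*3312 = -68064981552/3229 ≈ -2.1079e+7)
E(w, j) = 2 + 2*w
E(Z(-9, -1 + 6), -44) - ((l + 7805) + 12726) = (2 + 2*(-9*(-1 + 6))) - ((-68064981552/3229 + 7805) + 12726) = (2 + 2*(-9*5)) - (-68039779207/3229 + 12726) = (2 + 2*(-45)) - 1*(-67998686953/3229) = (2 - 90) + 67998686953/3229 = -88 + 67998686953/3229 = 67998402801/3229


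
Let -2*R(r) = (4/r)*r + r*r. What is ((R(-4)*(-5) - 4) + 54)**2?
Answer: 10000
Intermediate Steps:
R(r) = -2 - r**2/2 (R(r) = -((4/r)*r + r*r)/2 = -(4 + r**2)/2 = -2 - r**2/2)
((R(-4)*(-5) - 4) + 54)**2 = (((-2 - 1/2*(-4)**2)*(-5) - 4) + 54)**2 = (((-2 - 1/2*16)*(-5) - 4) + 54)**2 = (((-2 - 8)*(-5) - 4) + 54)**2 = ((-10*(-5) - 4) + 54)**2 = ((50 - 4) + 54)**2 = (46 + 54)**2 = 100**2 = 10000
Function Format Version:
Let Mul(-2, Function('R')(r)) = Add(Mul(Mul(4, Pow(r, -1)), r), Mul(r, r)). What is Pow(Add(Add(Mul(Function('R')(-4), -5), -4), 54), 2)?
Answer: 10000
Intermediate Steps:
Function('R')(r) = Add(-2, Mul(Rational(-1, 2), Pow(r, 2))) (Function('R')(r) = Mul(Rational(-1, 2), Add(Mul(Mul(4, Pow(r, -1)), r), Mul(r, r))) = Mul(Rational(-1, 2), Add(4, Pow(r, 2))) = Add(-2, Mul(Rational(-1, 2), Pow(r, 2))))
Pow(Add(Add(Mul(Function('R')(-4), -5), -4), 54), 2) = Pow(Add(Add(Mul(Add(-2, Mul(Rational(-1, 2), Pow(-4, 2))), -5), -4), 54), 2) = Pow(Add(Add(Mul(Add(-2, Mul(Rational(-1, 2), 16)), -5), -4), 54), 2) = Pow(Add(Add(Mul(Add(-2, -8), -5), -4), 54), 2) = Pow(Add(Add(Mul(-10, -5), -4), 54), 2) = Pow(Add(Add(50, -4), 54), 2) = Pow(Add(46, 54), 2) = Pow(100, 2) = 10000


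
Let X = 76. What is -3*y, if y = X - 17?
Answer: -177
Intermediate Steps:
y = 59 (y = 76 - 17 = 59)
-3*y = -3*59 = -177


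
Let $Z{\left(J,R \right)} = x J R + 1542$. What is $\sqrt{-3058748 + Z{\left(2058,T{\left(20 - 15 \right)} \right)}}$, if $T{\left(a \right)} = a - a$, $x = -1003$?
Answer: $i \sqrt{3057206} \approx 1748.5 i$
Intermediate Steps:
$T{\left(a \right)} = 0$
$Z{\left(J,R \right)} = 1542 - 1003 J R$ ($Z{\left(J,R \right)} = - 1003 J R + 1542 = 1542 - 1003 J R$)
$\sqrt{-3058748 + Z{\left(2058,T{\left(20 - 15 \right)} \right)}} = \sqrt{-3058748 + \left(1542 - 2064174 \cdot 0\right)} = \sqrt{-3058748 + \left(1542 + 0\right)} = \sqrt{-3058748 + 1542} = \sqrt{-3057206} = i \sqrt{3057206}$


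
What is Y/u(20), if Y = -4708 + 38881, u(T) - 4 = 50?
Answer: 3797/6 ≈ 632.83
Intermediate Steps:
u(T) = 54 (u(T) = 4 + 50 = 54)
Y = 34173
Y/u(20) = 34173/54 = 34173*(1/54) = 3797/6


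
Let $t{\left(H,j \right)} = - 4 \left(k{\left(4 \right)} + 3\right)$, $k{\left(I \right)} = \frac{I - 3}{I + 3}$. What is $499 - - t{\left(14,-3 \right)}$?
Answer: $\frac{3405}{7} \approx 486.43$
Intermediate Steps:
$k{\left(I \right)} = \frac{-3 + I}{3 + I}$
$t{\left(H,j \right)} = - \frac{88}{7}$ ($t{\left(H,j \right)} = - 4 \left(\frac{-3 + 4}{3 + 4} + 3\right) = - 4 \left(\frac{1}{7} \cdot 1 + 3\right) = - 4 \left(\frac{1}{7} + 3\right) = \left(-4\right) \frac{22}{7} = - \frac{88}{7}$)
$499 - - t{\left(14,-3 \right)} = 499 - \left(-1\right) \left(- \frac{88}{7}\right) = 499 - \frac{88}{7} = \frac{3405}{7}$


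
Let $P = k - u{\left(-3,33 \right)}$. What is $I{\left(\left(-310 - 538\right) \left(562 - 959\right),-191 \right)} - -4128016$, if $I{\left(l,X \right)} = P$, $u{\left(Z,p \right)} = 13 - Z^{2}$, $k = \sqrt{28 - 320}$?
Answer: $4128012 + 2 i \sqrt{73} \approx 4.128 \cdot 10^{6} + 17.088 i$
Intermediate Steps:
$k = 2 i \sqrt{73}$ ($k = \sqrt{-292} = 2 i \sqrt{73} \approx 17.088 i$)
$P = -4 + 2 i \sqrt{73}$ ($P = 2 i \sqrt{73} - \left(13 - \left(-3\right)^{2}\right) = 2 i \sqrt{73} - \left(13 - 9\right) = 2 i \sqrt{73} - 4 = -4 + 2 i \sqrt{73} \approx -4.0 + 17.088 i$)
$I{\left(l,X \right)} = -4 + 2 i \sqrt{73}$
$I{\left(\left(-310 - 538\right) \left(562 - 959\right),-191 \right)} - -4128016 = \left(-4 + 2 i \sqrt{73}\right) - -4128016 = \left(-4 + 2 i \sqrt{73}\right) + 4128016 = 4128012 + 2 i \sqrt{73}$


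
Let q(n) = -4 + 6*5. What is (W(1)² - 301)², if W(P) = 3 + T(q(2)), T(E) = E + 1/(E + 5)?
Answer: 271169106121/923521 ≈ 2.9363e+5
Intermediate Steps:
q(n) = 26 (q(n) = -4 + 30 = 26)
T(E) = E + 1/(5 + E)
W(P) = 900/31 (W(P) = 3 + (1 + 26² + 5*26)/(5 + 26) = 3 + (1 + 676 + 130)/31 = 3 + (1/31)*807 = 3 + 807/31 = 900/31)
(W(1)² - 301)² = ((900/31)² - 301)² = (810000/961 - 301)² = (520739/961)² = 271169106121/923521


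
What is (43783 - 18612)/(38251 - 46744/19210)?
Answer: 241767455/367377483 ≈ 0.65809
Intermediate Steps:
(43783 - 18612)/(38251 - 46744/19210) = 25171/(38251 - 46744*1/19210) = 25171/(38251 - 23372/9605) = 25171/(367377483/9605) = 25171*(9605/367377483) = 241767455/367377483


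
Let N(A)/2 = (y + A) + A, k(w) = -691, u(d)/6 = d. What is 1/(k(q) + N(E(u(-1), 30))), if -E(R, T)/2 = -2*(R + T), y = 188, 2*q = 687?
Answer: 1/69 ≈ 0.014493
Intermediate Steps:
q = 687/2 (q = (1/2)*687 = 687/2 ≈ 343.50)
u(d) = 6*d
E(R, T) = 4*R + 4*T (E(R, T) = -(-4)*(R + T) = -2*(-2*R - 2*T) = 4*R + 4*T)
N(A) = 376 + 4*A (N(A) = 2*((188 + A) + A) = 2*(188 + 2*A) = 376 + 4*A)
1/(k(q) + N(E(u(-1), 30))) = 1/(-691 + (376 + 4*(4*(6*(-1)) + 4*30))) = 1/(-691 + (376 + 4*(4*(-6) + 120))) = 1/(-691 + (376 + 4*(-24 + 120))) = 1/(-691 + (376 + 4*96)) = 1/(-691 + (376 + 384)) = 1/(-691 + 760) = 1/69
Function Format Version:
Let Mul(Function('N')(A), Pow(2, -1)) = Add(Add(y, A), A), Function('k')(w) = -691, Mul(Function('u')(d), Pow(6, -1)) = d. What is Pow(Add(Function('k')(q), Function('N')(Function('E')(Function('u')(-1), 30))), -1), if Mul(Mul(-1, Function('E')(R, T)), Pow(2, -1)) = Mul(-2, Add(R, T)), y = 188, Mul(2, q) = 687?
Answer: Rational(1, 69) ≈ 0.014493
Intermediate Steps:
q = Rational(687, 2) (q = Mul(Rational(1, 2), 687) = Rational(687, 2) ≈ 343.50)
Function('u')(d) = Mul(6, d)
Function('E')(R, T) = Add(Mul(4, R), Mul(4, T)) (Function('E')(R, T) = Mul(-2, Mul(-2, Add(R, T))) = Mul(-2, Add(Mul(-2, R), Mul(-2, T))) = Add(Mul(4, R), Mul(4, T)))
Function('N')(A) = Add(376, Mul(4, A)) (Function('N')(A) = Mul(2, Add(Add(188, A), A)) = Mul(2, Add(188, Mul(2, A))) = Add(376, Mul(4, A)))
Pow(Add(Function('k')(q), Function('N')(Function('E')(Function('u')(-1), 30))), -1) = Pow(Add(-691, Add(376, Mul(4, Add(Mul(4, Mul(6, -1)), Mul(4, 30))))), -1) = Pow(Add(-691, Add(376, Mul(4, Add(Mul(4, -6), 120)))), -1) = Pow(Add(-691, Add(376, Mul(4, Add(-24, 120)))), -1) = Pow(Add(-691, Add(376, Mul(4, 96))), -1) = Pow(Add(-691, Add(376, 384)), -1) = Pow(Add(-691, 760), -1) = Pow(69, -1) = Rational(1, 69)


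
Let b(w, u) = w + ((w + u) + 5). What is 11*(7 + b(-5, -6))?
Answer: -44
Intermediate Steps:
b(w, u) = 5 + u + 2*w (b(w, u) = w + ((u + w) + 5) = w + (5 + u + w) = 5 + u + 2*w)
11*(7 + b(-5, -6)) = 11*(7 + (5 - 6 + 2*(-5))) = 11*(7 + (5 - 6 - 10)) = 11*(7 - 11) = 11*(-4) = -44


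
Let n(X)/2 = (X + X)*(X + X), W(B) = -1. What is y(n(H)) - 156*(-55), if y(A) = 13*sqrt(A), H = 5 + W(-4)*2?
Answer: 8580 + 78*sqrt(2) ≈ 8690.3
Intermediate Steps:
H = 3 (H = 5 - 1*2 = 5 - 2 = 3)
n(X) = 8*X**2 (n(X) = 2*((X + X)*(X + X)) = 2*((2*X)*(2*X)) = 2*(4*X**2) = 8*X**2)
y(n(H)) - 156*(-55) = 13*sqrt(8*3**2) - 156*(-55) = 13*sqrt(8*9) + 8580 = 13*sqrt(72) + 8580 = 13*(6*sqrt(2)) + 8580 = 78*sqrt(2) + 8580 = 8580 + 78*sqrt(2)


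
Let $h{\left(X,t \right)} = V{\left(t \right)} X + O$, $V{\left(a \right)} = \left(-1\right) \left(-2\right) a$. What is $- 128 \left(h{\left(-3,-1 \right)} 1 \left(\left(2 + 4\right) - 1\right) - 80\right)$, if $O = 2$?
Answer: $5120$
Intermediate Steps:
$V{\left(a \right)} = 2 a$
$h{\left(X,t \right)} = 2 + 2 X t$ ($h{\left(X,t \right)} = 2 t X + 2 = 2 X t + 2 = 2 + 2 X t$)
$- 128 \left(h{\left(-3,-1 \right)} 1 \left(\left(2 + 4\right) - 1\right) - 80\right) = - 128 \left(\left(2 + 2 \left(-3\right) \left(-1\right)\right) 1 \left(\left(2 + 4\right) - 1\right) - 80\right) = - 128 \left(\left(2 + 6\right) 1 \left(6 - 1\right) - 80\right) = - 128 \left(8 \cdot 1 \cdot 5 - 80\right) = - 128 \left(8 \cdot 5 - 80\right) = - 128 \left(40 - 80\right) = \left(-128\right) \left(-40\right) = 5120$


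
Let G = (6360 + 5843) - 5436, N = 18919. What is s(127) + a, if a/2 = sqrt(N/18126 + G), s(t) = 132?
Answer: 132 + sqrt(247072607854)/3021 ≈ 296.54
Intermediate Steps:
G = 6767 (G = 12203 - 5436 = 6767)
a = sqrt(247072607854)/3021 (a = 2*sqrt(18919/18126 + 6767) = 2*sqrt(122677561/18126) = 2*(sqrt(247072607854)/6042) = sqrt(247072607854)/3021 ≈ 164.54)
s(127) + a = 132 + sqrt(247072607854)/3021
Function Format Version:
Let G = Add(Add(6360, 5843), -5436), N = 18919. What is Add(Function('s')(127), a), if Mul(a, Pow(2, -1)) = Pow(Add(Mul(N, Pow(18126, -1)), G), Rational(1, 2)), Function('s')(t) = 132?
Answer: Add(132, Mul(Rational(1, 3021), Pow(247072607854, Rational(1, 2)))) ≈ 296.54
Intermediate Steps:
G = 6767 (G = Add(12203, -5436) = 6767)
a = Mul(Rational(1, 3021), Pow(247072607854, Rational(1, 2))) (a = Mul(2, Pow(Add(Mul(18919, Pow(18126, -1)), 6767), Rational(1, 2))) = Mul(2, Pow(Add(Mul(18919, Rational(1, 18126)), 6767), Rational(1, 2))) = Mul(2, Pow(Add(Rational(18919, 18126), 6767), Rational(1, 2))) = Mul(2, Pow(Rational(122677561, 18126), Rational(1, 2))) = Mul(2, Mul(Rational(1, 6042), Pow(247072607854, Rational(1, 2)))) = Mul(Rational(1, 3021), Pow(247072607854, Rational(1, 2))) ≈ 164.54)
Add(Function('s')(127), a) = Add(132, Mul(Rational(1, 3021), Pow(247072607854, Rational(1, 2))))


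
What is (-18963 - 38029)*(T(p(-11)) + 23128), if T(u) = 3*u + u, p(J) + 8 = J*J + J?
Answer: -1341363712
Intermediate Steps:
p(J) = -8 + J + J² (p(J) = -8 + (J*J + J) = -8 + (J² + J) = -8 + (J + J²) = -8 + J + J²)
T(u) = 4*u
(-18963 - 38029)*(T(p(-11)) + 23128) = (-18963 - 38029)*(4*(-8 - 11 + (-11)²) + 23128) = -56992*(4*(-8 - 11 + 121) + 23128) = -56992*(4*102 + 23128) = -56992*(408 + 23128) = -56992*23536 = -1341363712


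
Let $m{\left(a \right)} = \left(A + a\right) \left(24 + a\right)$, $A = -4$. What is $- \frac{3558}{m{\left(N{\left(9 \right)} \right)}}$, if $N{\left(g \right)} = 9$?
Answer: $- \frac{1186}{55} \approx -21.564$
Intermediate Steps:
$m{\left(a \right)} = \left(-4 + a\right) \left(24 + a\right)$
$- \frac{3558}{m{\left(N{\left(9 \right)} \right)}} = - \frac{3558}{-96 + 9^{2} + 20 \cdot 9} = - \frac{3558}{-96 + 81 + 180} = - \frac{3558}{165} = \left(-3558\right) \frac{1}{165} = - \frac{1186}{55}$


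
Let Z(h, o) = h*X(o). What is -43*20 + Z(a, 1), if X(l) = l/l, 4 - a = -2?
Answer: -854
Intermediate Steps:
a = 6 (a = 4 - 1*(-2) = 4 + 2 = 6)
X(l) = 1
Z(h, o) = h (Z(h, o) = h*1 = h)
-43*20 + Z(a, 1) = -43*20 + 6 = -860 + 6 = -854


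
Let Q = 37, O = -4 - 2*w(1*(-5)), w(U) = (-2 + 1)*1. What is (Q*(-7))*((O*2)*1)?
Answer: 1036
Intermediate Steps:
w(U) = -1 (w(U) = -1*1 = -1)
O = -2 (O = -4 - 2*(-1) = -4 + 2 = -2)
(Q*(-7))*((O*2)*1) = (37*(-7))*(-2*2*1) = -(-1036) = -259*(-4) = 1036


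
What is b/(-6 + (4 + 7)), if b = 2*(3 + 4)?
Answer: 14/5 ≈ 2.8000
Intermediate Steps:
b = 14 (b = 2*7 = 14)
b/(-6 + (4 + 7)) = 14/(-6 + (4 + 7)) = 14/(-6 + 11) = 14/5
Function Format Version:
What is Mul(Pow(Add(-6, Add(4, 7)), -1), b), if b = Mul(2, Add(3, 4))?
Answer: Rational(14, 5) ≈ 2.8000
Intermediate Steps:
b = 14 (b = Mul(2, 7) = 14)
Mul(Pow(Add(-6, Add(4, 7)), -1), b) = Mul(Pow(Add(-6, Add(4, 7)), -1), 14) = Mul(Pow(Add(-6, 11), -1), 14) = Mul(Pow(5, -1), 14) = Mul(Rational(1, 5), 14) = Rational(14, 5)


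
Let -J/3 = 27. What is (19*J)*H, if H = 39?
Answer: -60021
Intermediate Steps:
J = -81 (J = -3*27 = -81)
(19*J)*H = (19*(-81))*39 = -1539*39 = -60021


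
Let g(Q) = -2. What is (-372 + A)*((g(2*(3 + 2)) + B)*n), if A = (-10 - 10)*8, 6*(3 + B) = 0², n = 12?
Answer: 31920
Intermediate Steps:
B = -3 (B = -3 + (⅙)*0² = -3 + (⅙)*0 = -3 + 0 = -3)
A = -160 (A = -20*8 = -160)
(-372 + A)*((g(2*(3 + 2)) + B)*n) = (-372 - 160)*((-2 - 3)*12) = -(-2660)*12 = -532*(-60) = 31920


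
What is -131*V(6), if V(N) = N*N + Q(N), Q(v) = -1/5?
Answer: -23449/5 ≈ -4689.8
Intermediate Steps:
Q(v) = -1/5 (Q(v) = -1*1/5 = -1/5)
V(N) = -1/5 + N**2 (V(N) = N*N - 1/5 = N**2 - 1/5 = -1/5 + N**2)
-131*V(6) = -131*(-1/5 + 6**2) = -131*(-1/5 + 36) = -131*179/5 = -23449/5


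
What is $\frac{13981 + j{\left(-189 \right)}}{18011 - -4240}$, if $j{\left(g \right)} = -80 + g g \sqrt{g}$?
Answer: $\frac{13901}{22251} + \frac{35721 i \sqrt{21}}{7417} \approx 0.62474 + 22.07 i$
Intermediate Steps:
$j{\left(g \right)} = -80 + g^{\frac{5}{2}}$ ($j{\left(g \right)} = -80 + g g^{\frac{3}{2}} = -80 + g^{\frac{5}{2}}$)
$\frac{13981 + j{\left(-189 \right)}}{18011 - -4240} = \frac{13981 - \left(80 - \left(-189\right)^{\frac{5}{2}}\right)}{18011 - -4240} = \frac{13981 - \left(80 - 107163 i \sqrt{21}\right)}{18011 + 4240} = \frac{13901 + 107163 i \sqrt{21}}{22251} = \left(13901 + 107163 i \sqrt{21}\right) \frac{1}{22251} = \frac{13901}{22251} + \frac{35721 i \sqrt{21}}{7417}$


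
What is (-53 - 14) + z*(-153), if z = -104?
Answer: 15845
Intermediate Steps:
(-53 - 14) + z*(-153) = (-53 - 14) - 104*(-153) = -67 + 15912 = 15845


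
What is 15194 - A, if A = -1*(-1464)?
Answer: 13730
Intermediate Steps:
A = 1464
15194 - A = 15194 - 1*1464 = 15194 - 1464 = 13730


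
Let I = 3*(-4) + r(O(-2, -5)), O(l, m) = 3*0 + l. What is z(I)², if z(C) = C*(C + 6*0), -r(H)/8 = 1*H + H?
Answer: 160000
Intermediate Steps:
O(l, m) = l (O(l, m) = 0 + l = l)
r(H) = -16*H (r(H) = -8*(1*H + H) = -8*(H + H) = -16*H)
I = 20 (I = 3*(-4) - 16*(-2) = -12 + 32 = 20)
z(C) = C² (z(C) = C*(C + 0) = C*C = C²)
z(I)² = (20²)² = 400² = 160000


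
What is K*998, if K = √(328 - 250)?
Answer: 998*√78 ≈ 8814.1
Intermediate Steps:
K = √78 ≈ 8.8318
K*998 = √78*998 = 998*√78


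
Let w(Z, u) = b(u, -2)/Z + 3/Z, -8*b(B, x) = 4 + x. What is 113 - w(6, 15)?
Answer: 2701/24 ≈ 112.54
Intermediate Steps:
b(B, x) = -½ - x/8 (b(B, x) = -(4 + x)/8 = -½ - x/8)
w(Z, u) = 11/(4*Z) (w(Z, u) = (-½ - ⅛*(-2))/Z + 3/Z = (-½ + ¼)/Z + 3/Z = -1/(4*Z) + 3/Z = 11/(4*Z))
113 - w(6, 15) = 113 - 11/(4*6) = 113 - 1*11/24 = 113 - 11/24 = 2701/24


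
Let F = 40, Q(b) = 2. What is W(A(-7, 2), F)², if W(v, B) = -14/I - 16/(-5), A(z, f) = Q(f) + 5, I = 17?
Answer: 40804/7225 ≈ 5.6476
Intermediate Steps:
A(z, f) = 7 (A(z, f) = 2 + 5 = 7)
W(v, B) = 202/85 (W(v, B) = -14/17 - 16/(-5) = -14*1/17 - 16*(-⅕) = -14/17 + 16/5 = 202/85)
W(A(-7, 2), F)² = (202/85)² = 40804/7225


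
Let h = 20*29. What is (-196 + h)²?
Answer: 147456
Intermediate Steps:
h = 580
(-196 + h)² = (-196 + 580)² = 384² = 147456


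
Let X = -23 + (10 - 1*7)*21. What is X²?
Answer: 1600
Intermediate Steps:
X = 40 (X = -23 + (10 - 7)*21 = -23 + 3*21 = -23 + 63 = 40)
X² = 40² = 1600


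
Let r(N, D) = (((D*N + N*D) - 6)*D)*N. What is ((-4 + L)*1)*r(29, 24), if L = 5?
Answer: 964656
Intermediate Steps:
r(N, D) = D*N*(-6 + 2*D*N) (r(N, D) = (((D*N + D*N) - 6)*D)*N = ((2*D*N - 6)*D)*N = ((-6 + 2*D*N)*D)*N = (D*(-6 + 2*D*N))*N = D*N*(-6 + 2*D*N))
((-4 + L)*1)*r(29, 24) = ((-4 + 5)*1)*(2*24*29*(-3 + 24*29)) = (1*1)*(2*24*29*(-3 + 696)) = 1*(2*24*29*693) = 1*964656 = 964656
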